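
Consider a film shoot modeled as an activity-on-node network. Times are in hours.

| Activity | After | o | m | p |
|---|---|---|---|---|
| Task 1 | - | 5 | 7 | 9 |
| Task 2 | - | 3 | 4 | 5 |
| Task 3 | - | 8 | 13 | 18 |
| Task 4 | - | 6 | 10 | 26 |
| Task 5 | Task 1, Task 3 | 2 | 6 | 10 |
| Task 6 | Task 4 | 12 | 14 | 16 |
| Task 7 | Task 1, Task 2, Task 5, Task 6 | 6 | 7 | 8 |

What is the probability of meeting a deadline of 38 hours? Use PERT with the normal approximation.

te_Task 1 = (5 + 4·7 + 9)/6 = 42/6 = 7; σ²_Task 1 = ((9−5)/6)² = 0.444
te_Task 2 = (3 + 4·4 + 5)/6 = 24/6 = 4; σ²_Task 2 = ((5−3)/6)² = 0.111
te_Task 3 = (8 + 4·13 + 18)/6 = 78/6 = 13; σ²_Task 3 = ((18−8)/6)² = 2.778
te_Task 4 = (6 + 4·10 + 26)/6 = 72/6 = 12; σ²_Task 4 = ((26−6)/6)² = 11.111
te_Task 5 = (2 + 4·6 + 10)/6 = 36/6 = 6; σ²_Task 5 = ((10−2)/6)² = 1.778
te_Task 6 = (12 + 4·14 + 16)/6 = 84/6 = 14; σ²_Task 6 = ((16−12)/6)² = 0.444
te_Task 7 = (6 + 4·7 + 8)/6 = 42/6 = 7; σ²_Task 7 = ((8−6)/6)² = 0.111

Forward pass:
ES_Task 1 = 0; EF_Task 1 = 7
ES_Task 2 = 0; EF_Task 2 = 4
ES_Task 3 = 0; EF_Task 3 = 13
ES_Task 4 = 0; EF_Task 4 = 12
ES_Task 5 = max(EF_Task 1=7, EF_Task 3=13) = 13; EF_Task 5 = 13+6 = 19
ES_Task 6 = 12; EF_Task 6 = 12+14 = 26
ES_Task 7 = max(EF_Task 1=7, EF_Task 2=4, EF_Task 5=19, EF_Task 6=26) = 26; EF_Task 7 = 26+7 = 33
Expected project duration μ = 33 hours. Critical path: Task 4 → Task 6 → Task 7.

Variance along critical path = 11.111 + 0.444 + 0.111 = 11.667; σ = √11.667 = 3.416 hours.
Z = (38 − 33) / 3.416 = 1.464
P(T ≤ 38) = Φ(1.464) ≈ 0.928

0.928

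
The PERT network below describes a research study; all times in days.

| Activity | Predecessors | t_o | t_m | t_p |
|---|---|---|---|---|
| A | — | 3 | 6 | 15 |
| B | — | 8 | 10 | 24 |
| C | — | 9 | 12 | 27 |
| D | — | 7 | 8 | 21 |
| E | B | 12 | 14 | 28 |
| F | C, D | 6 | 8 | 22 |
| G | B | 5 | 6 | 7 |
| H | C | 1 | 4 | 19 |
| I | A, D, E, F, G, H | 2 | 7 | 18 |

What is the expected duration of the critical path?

te_A = (3 + 4·6 + 15)/6 = 42/6 = 7
te_B = (8 + 4·10 + 24)/6 = 72/6 = 12
te_C = (9 + 4·12 + 27)/6 = 84/6 = 14
te_D = (7 + 4·8 + 21)/6 = 60/6 = 10
te_E = (12 + 4·14 + 28)/6 = 96/6 = 16
te_F = (6 + 4·8 + 22)/6 = 60/6 = 10
te_G = (5 + 4·6 + 7)/6 = 36/6 = 6
te_H = (1 + 4·4 + 19)/6 = 36/6 = 6
te_I = (2 + 4·7 + 18)/6 = 48/6 = 8

Forward pass:
ES_A = 0; EF_A = 7
ES_B = 0; EF_B = 12
ES_C = 0; EF_C = 14
ES_D = 0; EF_D = 10
ES_E = 12; EF_E = 12+16 = 28
ES_F = max(EF_C=14, EF_D=10) = 14; EF_F = 14+10 = 24
ES_G = 12; EF_G = 12+6 = 18
ES_H = 14; EF_H = 14+6 = 20
ES_I = max(EF_A=7, EF_D=10, EF_E=28, EF_F=24, EF_G=18, EF_H=20) = 28; EF_I = 28+8 = 36
Expected project duration μ = 36 days. Critical path: B → E → I.

36 days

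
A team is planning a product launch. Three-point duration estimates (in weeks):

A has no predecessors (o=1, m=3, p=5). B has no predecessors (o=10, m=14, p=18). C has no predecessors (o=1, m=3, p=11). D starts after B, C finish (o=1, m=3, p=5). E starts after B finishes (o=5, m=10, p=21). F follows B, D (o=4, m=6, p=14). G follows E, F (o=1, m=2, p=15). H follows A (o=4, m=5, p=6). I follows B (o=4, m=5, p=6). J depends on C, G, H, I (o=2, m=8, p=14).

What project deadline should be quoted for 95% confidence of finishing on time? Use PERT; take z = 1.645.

44.0 weeks

te_A = (1 + 4·3 + 5)/6 = 18/6 = 3; σ²_A = ((5−1)/6)² = 0.444
te_B = (10 + 4·14 + 18)/6 = 84/6 = 14; σ²_B = ((18−10)/6)² = 1.778
te_C = (1 + 4·3 + 11)/6 = 24/6 = 4; σ²_C = ((11−1)/6)² = 2.778
te_D = (1 + 4·3 + 5)/6 = 18/6 = 3; σ²_D = ((5−1)/6)² = 0.444
te_E = (5 + 4·10 + 21)/6 = 66/6 = 11; σ²_E = ((21−5)/6)² = 7.111
te_F = (4 + 4·6 + 14)/6 = 42/6 = 7; σ²_F = ((14−4)/6)² = 2.778
te_G = (1 + 4·2 + 15)/6 = 24/6 = 4; σ²_G = ((15−1)/6)² = 5.444
te_H = (4 + 4·5 + 6)/6 = 30/6 = 5; σ²_H = ((6−4)/6)² = 0.111
te_I = (4 + 4·5 + 6)/6 = 30/6 = 5; σ²_I = ((6−4)/6)² = 0.111
te_J = (2 + 4·8 + 14)/6 = 48/6 = 8; σ²_J = ((14−2)/6)² = 4.000

Forward pass:
ES_A = 0; EF_A = 3
ES_B = 0; EF_B = 14
ES_C = 0; EF_C = 4
ES_D = max(EF_B=14, EF_C=4) = 14; EF_D = 14+3 = 17
ES_E = 14; EF_E = 14+11 = 25
ES_F = max(EF_B=14, EF_D=17) = 17; EF_F = 17+7 = 24
ES_G = max(EF_E=25, EF_F=24) = 25; EF_G = 25+4 = 29
ES_H = 3; EF_H = 3+5 = 8
ES_I = 14; EF_I = 14+5 = 19
ES_J = max(EF_C=4, EF_G=29, EF_H=8, EF_I=19) = 29; EF_J = 29+8 = 37
Expected project duration μ = 37 weeks. Critical path: B → E → G → J.

Variance along critical path = 1.778 + 7.111 + 5.444 + 4.000 = 18.333; σ = 4.282 weeks.
D = μ + z·σ = 37 + 1.645·4.282 = 44.0 weeks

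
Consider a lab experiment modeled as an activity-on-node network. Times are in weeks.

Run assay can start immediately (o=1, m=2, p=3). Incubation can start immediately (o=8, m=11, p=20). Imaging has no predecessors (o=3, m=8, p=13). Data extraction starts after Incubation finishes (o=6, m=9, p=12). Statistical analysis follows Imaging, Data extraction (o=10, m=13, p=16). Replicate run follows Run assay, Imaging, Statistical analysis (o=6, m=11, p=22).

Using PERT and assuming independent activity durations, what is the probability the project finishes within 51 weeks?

0.916

te_Run assay = (1 + 4·2 + 3)/6 = 12/6 = 2; σ²_Run assay = ((3−1)/6)² = 0.111
te_Incubation = (8 + 4·11 + 20)/6 = 72/6 = 12; σ²_Incubation = ((20−8)/6)² = 4.000
te_Imaging = (3 + 4·8 + 13)/6 = 48/6 = 8; σ²_Imaging = ((13−3)/6)² = 2.778
te_Data extraction = (6 + 4·9 + 12)/6 = 54/6 = 9; σ²_Data extraction = ((12−6)/6)² = 1.000
te_Statistical analysis = (10 + 4·13 + 16)/6 = 78/6 = 13; σ²_Statistical analysis = ((16−10)/6)² = 1.000
te_Replicate run = (6 + 4·11 + 22)/6 = 72/6 = 12; σ²_Replicate run = ((22−6)/6)² = 7.111

Forward pass:
ES_Run assay = 0; EF_Run assay = 2
ES_Incubation = 0; EF_Incubation = 12
ES_Imaging = 0; EF_Imaging = 8
ES_Data extraction = 12; EF_Data extraction = 12+9 = 21
ES_Statistical analysis = max(EF_Imaging=8, EF_Data extraction=21) = 21; EF_Statistical analysis = 21+13 = 34
ES_Replicate run = max(EF_Run assay=2, EF_Imaging=8, EF_Statistical analysis=34) = 34; EF_Replicate run = 34+12 = 46
Expected project duration μ = 46 weeks. Critical path: Incubation → Data extraction → Statistical analysis → Replicate run.

Variance along critical path = 4.000 + 1.000 + 1.000 + 7.111 = 13.111; σ = √13.111 = 3.621 weeks.
Z = (51 − 46) / 3.621 = 1.381
P(T ≤ 51) = Φ(1.381) ≈ 0.916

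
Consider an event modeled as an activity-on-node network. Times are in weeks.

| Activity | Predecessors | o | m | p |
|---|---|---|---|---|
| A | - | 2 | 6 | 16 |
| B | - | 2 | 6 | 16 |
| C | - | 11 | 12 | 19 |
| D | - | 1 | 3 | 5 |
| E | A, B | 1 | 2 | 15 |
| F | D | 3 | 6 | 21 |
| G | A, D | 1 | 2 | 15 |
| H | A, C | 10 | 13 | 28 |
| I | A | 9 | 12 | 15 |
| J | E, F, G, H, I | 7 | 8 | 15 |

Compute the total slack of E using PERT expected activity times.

17 weeks

te_A = (2 + 4·6 + 16)/6 = 42/6 = 7
te_B = (2 + 4·6 + 16)/6 = 42/6 = 7
te_C = (11 + 4·12 + 19)/6 = 78/6 = 13
te_D = (1 + 4·3 + 5)/6 = 18/6 = 3
te_E = (1 + 4·2 + 15)/6 = 24/6 = 4
te_F = (3 + 4·6 + 21)/6 = 48/6 = 8
te_G = (1 + 4·2 + 15)/6 = 24/6 = 4
te_H = (10 + 4·13 + 28)/6 = 90/6 = 15
te_I = (9 + 4·12 + 15)/6 = 72/6 = 12
te_J = (7 + 4·8 + 15)/6 = 54/6 = 9

Forward pass:
ES_A = 0; EF_A = 7
ES_B = 0; EF_B = 7
ES_C = 0; EF_C = 13
ES_D = 0; EF_D = 3
ES_E = max(EF_A=7, EF_B=7) = 7; EF_E = 7+4 = 11
ES_F = 3; EF_F = 3+8 = 11
ES_G = max(EF_A=7, EF_D=3) = 7; EF_G = 7+4 = 11
ES_H = max(EF_A=7, EF_C=13) = 13; EF_H = 13+15 = 28
ES_I = 7; EF_I = 7+12 = 19
ES_J = max(EF_E=11, EF_F=11, EF_G=11, EF_H=28, EF_I=19) = 28; EF_J = 28+9 = 37
Expected project duration μ = 37 weeks. Critical path: C → H → J.

Backward pass:
LF_J = 37; LS_J = 37−9 = 28
LF_I = LS_J = 28; LS_I = 28−12 = 16
LF_H = LS_J = 28; LS_H = 28−15 = 13
LF_G = LS_J = 28; LS_G = 28−4 = 24
LF_F = LS_J = 28; LS_F = 28−8 = 20
LF_E = LS_J = 28; LS_E = 28−4 = 24
LF_D = min(LS_F=20, LS_G=24) = 20; LS_D = 20−3 = 17
LF_C = LS_H = 13; LS_C = 13−13 = 0
LF_B = LS_E = 24; LS_B = 24−7 = 17
LF_A = min(LS_E=24, LS_G=24, LS_H=13, LS_I=16) = 13; LS_A = 13−7 = 6
Slack_E = LS_E − ES_E = 24 − 7 = 17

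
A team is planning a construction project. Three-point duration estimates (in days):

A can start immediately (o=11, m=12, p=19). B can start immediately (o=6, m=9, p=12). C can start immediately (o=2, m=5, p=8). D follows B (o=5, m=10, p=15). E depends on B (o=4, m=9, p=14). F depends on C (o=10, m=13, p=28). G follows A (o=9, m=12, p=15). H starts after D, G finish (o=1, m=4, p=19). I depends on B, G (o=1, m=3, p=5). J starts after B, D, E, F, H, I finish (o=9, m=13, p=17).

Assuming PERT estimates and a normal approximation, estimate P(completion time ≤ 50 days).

0.948

te_A = (11 + 4·12 + 19)/6 = 78/6 = 13; σ²_A = ((19−11)/6)² = 1.778
te_B = (6 + 4·9 + 12)/6 = 54/6 = 9; σ²_B = ((12−6)/6)² = 1.000
te_C = (2 + 4·5 + 8)/6 = 30/6 = 5; σ²_C = ((8−2)/6)² = 1.000
te_D = (5 + 4·10 + 15)/6 = 60/6 = 10; σ²_D = ((15−5)/6)² = 2.778
te_E = (4 + 4·9 + 14)/6 = 54/6 = 9; σ²_E = ((14−4)/6)² = 2.778
te_F = (10 + 4·13 + 28)/6 = 90/6 = 15; σ²_F = ((28−10)/6)² = 9.000
te_G = (9 + 4·12 + 15)/6 = 72/6 = 12; σ²_G = ((15−9)/6)² = 1.000
te_H = (1 + 4·4 + 19)/6 = 36/6 = 6; σ²_H = ((19−1)/6)² = 9.000
te_I = (1 + 4·3 + 5)/6 = 18/6 = 3; σ²_I = ((5−1)/6)² = 0.444
te_J = (9 + 4·13 + 17)/6 = 78/6 = 13; σ²_J = ((17−9)/6)² = 1.778

Forward pass:
ES_A = 0; EF_A = 13
ES_B = 0; EF_B = 9
ES_C = 0; EF_C = 5
ES_D = 9; EF_D = 9+10 = 19
ES_E = 9; EF_E = 9+9 = 18
ES_F = 5; EF_F = 5+15 = 20
ES_G = 13; EF_G = 13+12 = 25
ES_H = max(EF_D=19, EF_G=25) = 25; EF_H = 25+6 = 31
ES_I = max(EF_B=9, EF_G=25) = 25; EF_I = 25+3 = 28
ES_J = max(EF_B=9, EF_D=19, EF_E=18, EF_F=20, EF_H=31, EF_I=28) = 31; EF_J = 31+13 = 44
Expected project duration μ = 44 days. Critical path: A → G → H → J.

Variance along critical path = 1.778 + 1.000 + 9.000 + 1.778 = 13.556; σ = √13.556 = 3.682 days.
Z = (50 − 44) / 3.682 = 1.630
P(T ≤ 50) = Φ(1.630) ≈ 0.948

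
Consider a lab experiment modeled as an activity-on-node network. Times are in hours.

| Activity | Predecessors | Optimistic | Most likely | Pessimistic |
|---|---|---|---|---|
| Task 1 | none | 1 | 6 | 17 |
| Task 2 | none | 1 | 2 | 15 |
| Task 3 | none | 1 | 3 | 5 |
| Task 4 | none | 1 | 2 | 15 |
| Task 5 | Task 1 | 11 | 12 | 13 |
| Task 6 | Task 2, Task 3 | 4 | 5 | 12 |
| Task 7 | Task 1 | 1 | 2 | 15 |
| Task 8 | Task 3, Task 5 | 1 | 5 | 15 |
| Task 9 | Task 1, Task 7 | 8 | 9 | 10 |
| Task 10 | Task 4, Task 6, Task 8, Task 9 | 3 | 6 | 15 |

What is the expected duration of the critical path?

32 hours

te_Task 1 = (1 + 4·6 + 17)/6 = 42/6 = 7
te_Task 2 = (1 + 4·2 + 15)/6 = 24/6 = 4
te_Task 3 = (1 + 4·3 + 5)/6 = 18/6 = 3
te_Task 4 = (1 + 4·2 + 15)/6 = 24/6 = 4
te_Task 5 = (11 + 4·12 + 13)/6 = 72/6 = 12
te_Task 6 = (4 + 4·5 + 12)/6 = 36/6 = 6
te_Task 7 = (1 + 4·2 + 15)/6 = 24/6 = 4
te_Task 8 = (1 + 4·5 + 15)/6 = 36/6 = 6
te_Task 9 = (8 + 4·9 + 10)/6 = 54/6 = 9
te_Task 10 = (3 + 4·6 + 15)/6 = 42/6 = 7

Forward pass:
ES_Task 1 = 0; EF_Task 1 = 7
ES_Task 2 = 0; EF_Task 2 = 4
ES_Task 3 = 0; EF_Task 3 = 3
ES_Task 4 = 0; EF_Task 4 = 4
ES_Task 5 = 7; EF_Task 5 = 7+12 = 19
ES_Task 6 = max(EF_Task 2=4, EF_Task 3=3) = 4; EF_Task 6 = 4+6 = 10
ES_Task 7 = 7; EF_Task 7 = 7+4 = 11
ES_Task 8 = max(EF_Task 3=3, EF_Task 5=19) = 19; EF_Task 8 = 19+6 = 25
ES_Task 9 = max(EF_Task 1=7, EF_Task 7=11) = 11; EF_Task 9 = 11+9 = 20
ES_Task 10 = max(EF_Task 4=4, EF_Task 6=10, EF_Task 8=25, EF_Task 9=20) = 25; EF_Task 10 = 25+7 = 32
Expected project duration μ = 32 hours. Critical path: Task 1 → Task 5 → Task 8 → Task 10.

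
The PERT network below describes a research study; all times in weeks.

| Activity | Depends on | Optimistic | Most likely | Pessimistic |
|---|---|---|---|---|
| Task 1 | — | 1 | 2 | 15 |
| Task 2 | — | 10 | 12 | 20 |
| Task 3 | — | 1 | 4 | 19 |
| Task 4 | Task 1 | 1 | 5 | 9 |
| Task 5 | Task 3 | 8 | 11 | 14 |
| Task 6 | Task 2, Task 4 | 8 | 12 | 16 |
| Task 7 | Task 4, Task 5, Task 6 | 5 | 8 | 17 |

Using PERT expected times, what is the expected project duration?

34 weeks

te_Task 1 = (1 + 4·2 + 15)/6 = 24/6 = 4
te_Task 2 = (10 + 4·12 + 20)/6 = 78/6 = 13
te_Task 3 = (1 + 4·4 + 19)/6 = 36/6 = 6
te_Task 4 = (1 + 4·5 + 9)/6 = 30/6 = 5
te_Task 5 = (8 + 4·11 + 14)/6 = 66/6 = 11
te_Task 6 = (8 + 4·12 + 16)/6 = 72/6 = 12
te_Task 7 = (5 + 4·8 + 17)/6 = 54/6 = 9

Forward pass:
ES_Task 1 = 0; EF_Task 1 = 4
ES_Task 2 = 0; EF_Task 2 = 13
ES_Task 3 = 0; EF_Task 3 = 6
ES_Task 4 = 4; EF_Task 4 = 4+5 = 9
ES_Task 5 = 6; EF_Task 5 = 6+11 = 17
ES_Task 6 = max(EF_Task 2=13, EF_Task 4=9) = 13; EF_Task 6 = 13+12 = 25
ES_Task 7 = max(EF_Task 4=9, EF_Task 5=17, EF_Task 6=25) = 25; EF_Task 7 = 25+9 = 34
Expected project duration μ = 34 weeks. Critical path: Task 2 → Task 6 → Task 7.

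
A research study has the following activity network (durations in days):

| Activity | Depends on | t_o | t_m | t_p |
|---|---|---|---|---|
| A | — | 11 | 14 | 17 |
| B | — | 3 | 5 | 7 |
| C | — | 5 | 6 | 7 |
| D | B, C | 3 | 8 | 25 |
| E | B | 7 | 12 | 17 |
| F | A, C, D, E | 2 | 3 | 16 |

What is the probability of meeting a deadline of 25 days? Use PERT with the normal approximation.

0.846

te_A = (11 + 4·14 + 17)/6 = 84/6 = 14; σ²_A = ((17−11)/6)² = 1.000
te_B = (3 + 4·5 + 7)/6 = 30/6 = 5; σ²_B = ((7−3)/6)² = 0.444
te_C = (5 + 4·6 + 7)/6 = 36/6 = 6; σ²_C = ((7−5)/6)² = 0.111
te_D = (3 + 4·8 + 25)/6 = 60/6 = 10; σ²_D = ((25−3)/6)² = 13.444
te_E = (7 + 4·12 + 17)/6 = 72/6 = 12; σ²_E = ((17−7)/6)² = 2.778
te_F = (2 + 4·3 + 16)/6 = 30/6 = 5; σ²_F = ((16−2)/6)² = 5.444

Forward pass:
ES_A = 0; EF_A = 14
ES_B = 0; EF_B = 5
ES_C = 0; EF_C = 6
ES_D = max(EF_B=5, EF_C=6) = 6; EF_D = 6+10 = 16
ES_E = 5; EF_E = 5+12 = 17
ES_F = max(EF_A=14, EF_C=6, EF_D=16, EF_E=17) = 17; EF_F = 17+5 = 22
Expected project duration μ = 22 days. Critical path: B → E → F.

Variance along critical path = 0.444 + 2.778 + 5.444 = 8.667; σ = √8.667 = 2.944 days.
Z = (25 − 22) / 2.944 = 1.019
P(T ≤ 25) = Φ(1.019) ≈ 0.846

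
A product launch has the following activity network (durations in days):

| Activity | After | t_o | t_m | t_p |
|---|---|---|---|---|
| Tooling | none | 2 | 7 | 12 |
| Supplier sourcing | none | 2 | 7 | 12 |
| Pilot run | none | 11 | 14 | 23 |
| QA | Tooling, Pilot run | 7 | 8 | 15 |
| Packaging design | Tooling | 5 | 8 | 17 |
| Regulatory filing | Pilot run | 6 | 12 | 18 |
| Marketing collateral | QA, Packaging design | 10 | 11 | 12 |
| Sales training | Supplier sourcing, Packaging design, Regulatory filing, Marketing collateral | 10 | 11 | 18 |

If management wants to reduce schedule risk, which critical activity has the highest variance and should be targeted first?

Pilot run

te_Tooling = (2 + 4·7 + 12)/6 = 42/6 = 7; σ²_Tooling = ((12−2)/6)² = 2.778
te_Supplier sourcing = (2 + 4·7 + 12)/6 = 42/6 = 7; σ²_Supplier sourcing = ((12−2)/6)² = 2.778
te_Pilot run = (11 + 4·14 + 23)/6 = 90/6 = 15; σ²_Pilot run = ((23−11)/6)² = 4.000
te_QA = (7 + 4·8 + 15)/6 = 54/6 = 9; σ²_QA = ((15−7)/6)² = 1.778
te_Packaging design = (5 + 4·8 + 17)/6 = 54/6 = 9; σ²_Packaging design = ((17−5)/6)² = 4.000
te_Regulatory filing = (6 + 4·12 + 18)/6 = 72/6 = 12; σ²_Regulatory filing = ((18−6)/6)² = 4.000
te_Marketing collateral = (10 + 4·11 + 12)/6 = 66/6 = 11; σ²_Marketing collateral = ((12−10)/6)² = 0.111
te_Sales training = (10 + 4·11 + 18)/6 = 72/6 = 12; σ²_Sales training = ((18−10)/6)² = 1.778

Forward pass:
ES_Tooling = 0; EF_Tooling = 7
ES_Supplier sourcing = 0; EF_Supplier sourcing = 7
ES_Pilot run = 0; EF_Pilot run = 15
ES_QA = max(EF_Tooling=7, EF_Pilot run=15) = 15; EF_QA = 15+9 = 24
ES_Packaging design = 7; EF_Packaging design = 7+9 = 16
ES_Regulatory filing = 15; EF_Regulatory filing = 15+12 = 27
ES_Marketing collateral = max(EF_QA=24, EF_Packaging design=16) = 24; EF_Marketing collateral = 24+11 = 35
ES_Sales training = max(EF_Supplier sourcing=7, EF_Packaging design=16, EF_Regulatory filing=27, EF_Marketing collateral=35) = 35; EF_Sales training = 35+12 = 47
Expected project duration μ = 47 days. Critical path: Pilot run → QA → Marketing collateral → Sales training.

Variances on critical path: σ²_Pilot run=4.000, σ²_QA=1.778, σ²_Marketing collateral=0.111, σ²_Sales training=1.778.
Largest is σ²_Pilot run = 4.000.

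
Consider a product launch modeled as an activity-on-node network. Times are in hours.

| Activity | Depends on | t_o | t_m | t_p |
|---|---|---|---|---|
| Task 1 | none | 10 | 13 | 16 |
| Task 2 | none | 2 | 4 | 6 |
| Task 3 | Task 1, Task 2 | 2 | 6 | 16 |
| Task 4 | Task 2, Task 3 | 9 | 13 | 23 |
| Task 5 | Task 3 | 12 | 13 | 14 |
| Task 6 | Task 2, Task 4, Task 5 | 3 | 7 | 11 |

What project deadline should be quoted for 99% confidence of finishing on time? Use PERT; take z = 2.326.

te_Task 1 = (10 + 4·13 + 16)/6 = 78/6 = 13; σ²_Task 1 = ((16−10)/6)² = 1.000
te_Task 2 = (2 + 4·4 + 6)/6 = 24/6 = 4; σ²_Task 2 = ((6−2)/6)² = 0.444
te_Task 3 = (2 + 4·6 + 16)/6 = 42/6 = 7; σ²_Task 3 = ((16−2)/6)² = 5.444
te_Task 4 = (9 + 4·13 + 23)/6 = 84/6 = 14; σ²_Task 4 = ((23−9)/6)² = 5.444
te_Task 5 = (12 + 4·13 + 14)/6 = 78/6 = 13; σ²_Task 5 = ((14−12)/6)² = 0.111
te_Task 6 = (3 + 4·7 + 11)/6 = 42/6 = 7; σ²_Task 6 = ((11−3)/6)² = 1.778

Forward pass:
ES_Task 1 = 0; EF_Task 1 = 13
ES_Task 2 = 0; EF_Task 2 = 4
ES_Task 3 = max(EF_Task 1=13, EF_Task 2=4) = 13; EF_Task 3 = 13+7 = 20
ES_Task 4 = max(EF_Task 2=4, EF_Task 3=20) = 20; EF_Task 4 = 20+14 = 34
ES_Task 5 = 20; EF_Task 5 = 20+13 = 33
ES_Task 6 = max(EF_Task 2=4, EF_Task 4=34, EF_Task 5=33) = 34; EF_Task 6 = 34+7 = 41
Expected project duration μ = 41 hours. Critical path: Task 1 → Task 3 → Task 4 → Task 6.

Variance along critical path = 1.000 + 5.444 + 5.444 + 1.778 = 13.667; σ = 3.697 hours.
D = μ + z·σ = 41 + 2.326·3.697 = 49.6 hours

49.6 hours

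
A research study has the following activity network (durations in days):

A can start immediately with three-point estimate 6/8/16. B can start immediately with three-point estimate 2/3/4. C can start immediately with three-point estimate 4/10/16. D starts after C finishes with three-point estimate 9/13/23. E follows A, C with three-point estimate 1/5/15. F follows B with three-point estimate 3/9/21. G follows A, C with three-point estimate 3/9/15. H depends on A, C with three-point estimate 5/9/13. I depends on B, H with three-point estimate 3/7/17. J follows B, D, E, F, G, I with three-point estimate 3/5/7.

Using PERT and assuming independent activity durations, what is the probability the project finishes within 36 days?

te_A = (6 + 4·8 + 16)/6 = 54/6 = 9; σ²_A = ((16−6)/6)² = 2.778
te_B = (2 + 4·3 + 4)/6 = 18/6 = 3; σ²_B = ((4−2)/6)² = 0.111
te_C = (4 + 4·10 + 16)/6 = 60/6 = 10; σ²_C = ((16−4)/6)² = 4.000
te_D = (9 + 4·13 + 23)/6 = 84/6 = 14; σ²_D = ((23−9)/6)² = 5.444
te_E = (1 + 4·5 + 15)/6 = 36/6 = 6; σ²_E = ((15−1)/6)² = 5.444
te_F = (3 + 4·9 + 21)/6 = 60/6 = 10; σ²_F = ((21−3)/6)² = 9.000
te_G = (3 + 4·9 + 15)/6 = 54/6 = 9; σ²_G = ((15−3)/6)² = 4.000
te_H = (5 + 4·9 + 13)/6 = 54/6 = 9; σ²_H = ((13−5)/6)² = 1.778
te_I = (3 + 4·7 + 17)/6 = 48/6 = 8; σ²_I = ((17−3)/6)² = 5.444
te_J = (3 + 4·5 + 7)/6 = 30/6 = 5; σ²_J = ((7−3)/6)² = 0.444

Forward pass:
ES_A = 0; EF_A = 9
ES_B = 0; EF_B = 3
ES_C = 0; EF_C = 10
ES_D = 10; EF_D = 10+14 = 24
ES_E = max(EF_A=9, EF_C=10) = 10; EF_E = 10+6 = 16
ES_F = 3; EF_F = 3+10 = 13
ES_G = max(EF_A=9, EF_C=10) = 10; EF_G = 10+9 = 19
ES_H = max(EF_A=9, EF_C=10) = 10; EF_H = 10+9 = 19
ES_I = max(EF_B=3, EF_H=19) = 19; EF_I = 19+8 = 27
ES_J = max(EF_B=3, EF_D=24, EF_E=16, EF_F=13, EF_G=19, EF_I=27) = 27; EF_J = 27+5 = 32
Expected project duration μ = 32 days. Critical path: C → H → I → J.

Variance along critical path = 4.000 + 1.778 + 5.444 + 0.444 = 11.667; σ = √11.667 = 3.416 days.
Z = (36 − 32) / 3.416 = 1.171
P(T ≤ 36) = Φ(1.171) ≈ 0.879

0.879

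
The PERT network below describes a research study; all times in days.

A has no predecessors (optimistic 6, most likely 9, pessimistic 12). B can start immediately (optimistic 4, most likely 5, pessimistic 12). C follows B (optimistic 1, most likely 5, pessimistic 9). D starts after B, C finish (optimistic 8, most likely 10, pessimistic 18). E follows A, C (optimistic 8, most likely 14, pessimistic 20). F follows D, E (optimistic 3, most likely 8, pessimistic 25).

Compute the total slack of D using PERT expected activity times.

3 days

te_A = (6 + 4·9 + 12)/6 = 54/6 = 9
te_B = (4 + 4·5 + 12)/6 = 36/6 = 6
te_C = (1 + 4·5 + 9)/6 = 30/6 = 5
te_D = (8 + 4·10 + 18)/6 = 66/6 = 11
te_E = (8 + 4·14 + 20)/6 = 84/6 = 14
te_F = (3 + 4·8 + 25)/6 = 60/6 = 10

Forward pass:
ES_A = 0; EF_A = 9
ES_B = 0; EF_B = 6
ES_C = 6; EF_C = 6+5 = 11
ES_D = max(EF_B=6, EF_C=11) = 11; EF_D = 11+11 = 22
ES_E = max(EF_A=9, EF_C=11) = 11; EF_E = 11+14 = 25
ES_F = max(EF_D=22, EF_E=25) = 25; EF_F = 25+10 = 35
Expected project duration μ = 35 days. Critical path: B → C → E → F.

Backward pass:
LF_F = 35; LS_F = 35−10 = 25
LF_E = LS_F = 25; LS_E = 25−14 = 11
LF_D = LS_F = 25; LS_D = 25−11 = 14
LF_C = min(LS_D=14, LS_E=11) = 11; LS_C = 11−5 = 6
LF_B = min(LS_C=6, LS_D=14) = 6; LS_B = 6−6 = 0
LF_A = LS_E = 11; LS_A = 11−9 = 2
Slack_D = LS_D − ES_D = 14 − 11 = 3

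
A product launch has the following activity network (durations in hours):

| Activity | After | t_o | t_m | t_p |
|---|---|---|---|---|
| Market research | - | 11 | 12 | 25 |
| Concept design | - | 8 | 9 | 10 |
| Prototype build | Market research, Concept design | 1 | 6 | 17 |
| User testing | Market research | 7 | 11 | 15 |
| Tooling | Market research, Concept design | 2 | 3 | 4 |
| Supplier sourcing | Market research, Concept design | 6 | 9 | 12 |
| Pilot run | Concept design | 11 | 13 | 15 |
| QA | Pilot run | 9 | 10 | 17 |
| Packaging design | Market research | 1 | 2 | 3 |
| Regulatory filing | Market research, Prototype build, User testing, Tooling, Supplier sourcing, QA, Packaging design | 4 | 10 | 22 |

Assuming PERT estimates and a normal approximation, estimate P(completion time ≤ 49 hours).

0.931

te_Market research = (11 + 4·12 + 25)/6 = 84/6 = 14; σ²_Market research = ((25−11)/6)² = 5.444
te_Concept design = (8 + 4·9 + 10)/6 = 54/6 = 9; σ²_Concept design = ((10−8)/6)² = 0.111
te_Prototype build = (1 + 4·6 + 17)/6 = 42/6 = 7; σ²_Prototype build = ((17−1)/6)² = 7.111
te_User testing = (7 + 4·11 + 15)/6 = 66/6 = 11; σ²_User testing = ((15−7)/6)² = 1.778
te_Tooling = (2 + 4·3 + 4)/6 = 18/6 = 3; σ²_Tooling = ((4−2)/6)² = 0.111
te_Supplier sourcing = (6 + 4·9 + 12)/6 = 54/6 = 9; σ²_Supplier sourcing = ((12−6)/6)² = 1.000
te_Pilot run = (11 + 4·13 + 15)/6 = 78/6 = 13; σ²_Pilot run = ((15−11)/6)² = 0.444
te_QA = (9 + 4·10 + 17)/6 = 66/6 = 11; σ²_QA = ((17−9)/6)² = 1.778
te_Packaging design = (1 + 4·2 + 3)/6 = 12/6 = 2; σ²_Packaging design = ((3−1)/6)² = 0.111
te_Regulatory filing = (4 + 4·10 + 22)/6 = 66/6 = 11; σ²_Regulatory filing = ((22−4)/6)² = 9.000

Forward pass:
ES_Market research = 0; EF_Market research = 14
ES_Concept design = 0; EF_Concept design = 9
ES_Prototype build = max(EF_Market research=14, EF_Concept design=9) = 14; EF_Prototype build = 14+7 = 21
ES_User testing = 14; EF_User testing = 14+11 = 25
ES_Tooling = max(EF_Market research=14, EF_Concept design=9) = 14; EF_Tooling = 14+3 = 17
ES_Supplier sourcing = max(EF_Market research=14, EF_Concept design=9) = 14; EF_Supplier sourcing = 14+9 = 23
ES_Pilot run = 9; EF_Pilot run = 9+13 = 22
ES_QA = 22; EF_QA = 22+11 = 33
ES_Packaging design = 14; EF_Packaging design = 14+2 = 16
ES_Regulatory filing = max(EF_Market research=14, EF_Prototype build=21, EF_User testing=25, EF_Tooling=17, EF_Supplier sourcing=23, EF_QA=33, EF_Packaging design=16) = 33; EF_Regulatory filing = 33+11 = 44
Expected project duration μ = 44 hours. Critical path: Concept design → Pilot run → QA → Regulatory filing.

Variance along critical path = 0.111 + 0.444 + 1.778 + 9.000 = 11.333; σ = √11.333 = 3.367 hours.
Z = (49 − 44) / 3.367 = 1.485
P(T ≤ 49) = Φ(1.485) ≈ 0.931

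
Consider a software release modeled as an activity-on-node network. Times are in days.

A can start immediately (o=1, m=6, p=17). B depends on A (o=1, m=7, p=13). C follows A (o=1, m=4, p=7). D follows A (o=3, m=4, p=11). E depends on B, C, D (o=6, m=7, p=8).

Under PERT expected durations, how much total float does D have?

2 days

te_A = (1 + 4·6 + 17)/6 = 42/6 = 7
te_B = (1 + 4·7 + 13)/6 = 42/6 = 7
te_C = (1 + 4·4 + 7)/6 = 24/6 = 4
te_D = (3 + 4·4 + 11)/6 = 30/6 = 5
te_E = (6 + 4·7 + 8)/6 = 42/6 = 7

Forward pass:
ES_A = 0; EF_A = 7
ES_B = 7; EF_B = 7+7 = 14
ES_C = 7; EF_C = 7+4 = 11
ES_D = 7; EF_D = 7+5 = 12
ES_E = max(EF_B=14, EF_C=11, EF_D=12) = 14; EF_E = 14+7 = 21
Expected project duration μ = 21 days. Critical path: A → B → E.

Backward pass:
LF_E = 21; LS_E = 21−7 = 14
LF_D = LS_E = 14; LS_D = 14−5 = 9
LF_C = LS_E = 14; LS_C = 14−4 = 10
LF_B = LS_E = 14; LS_B = 14−7 = 7
LF_A = min(LS_B=7, LS_C=10, LS_D=9) = 7; LS_A = 7−7 = 0
Slack_D = LS_D − ES_D = 9 − 7 = 2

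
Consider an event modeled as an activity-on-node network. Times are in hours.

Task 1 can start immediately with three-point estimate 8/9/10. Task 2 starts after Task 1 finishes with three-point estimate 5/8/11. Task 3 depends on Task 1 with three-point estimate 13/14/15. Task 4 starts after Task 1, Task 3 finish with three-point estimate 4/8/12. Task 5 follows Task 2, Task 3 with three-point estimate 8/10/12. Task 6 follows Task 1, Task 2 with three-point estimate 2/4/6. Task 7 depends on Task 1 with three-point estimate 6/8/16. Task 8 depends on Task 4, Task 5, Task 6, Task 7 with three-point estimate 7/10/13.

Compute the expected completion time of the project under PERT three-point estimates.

te_Task 1 = (8 + 4·9 + 10)/6 = 54/6 = 9
te_Task 2 = (5 + 4·8 + 11)/6 = 48/6 = 8
te_Task 3 = (13 + 4·14 + 15)/6 = 84/6 = 14
te_Task 4 = (4 + 4·8 + 12)/6 = 48/6 = 8
te_Task 5 = (8 + 4·10 + 12)/6 = 60/6 = 10
te_Task 6 = (2 + 4·4 + 6)/6 = 24/6 = 4
te_Task 7 = (6 + 4·8 + 16)/6 = 54/6 = 9
te_Task 8 = (7 + 4·10 + 13)/6 = 60/6 = 10

Forward pass:
ES_Task 1 = 0; EF_Task 1 = 9
ES_Task 2 = 9; EF_Task 2 = 9+8 = 17
ES_Task 3 = 9; EF_Task 3 = 9+14 = 23
ES_Task 4 = max(EF_Task 1=9, EF_Task 3=23) = 23; EF_Task 4 = 23+8 = 31
ES_Task 5 = max(EF_Task 2=17, EF_Task 3=23) = 23; EF_Task 5 = 23+10 = 33
ES_Task 6 = max(EF_Task 1=9, EF_Task 2=17) = 17; EF_Task 6 = 17+4 = 21
ES_Task 7 = 9; EF_Task 7 = 9+9 = 18
ES_Task 8 = max(EF_Task 4=31, EF_Task 5=33, EF_Task 6=21, EF_Task 7=18) = 33; EF_Task 8 = 33+10 = 43
Expected project duration μ = 43 hours. Critical path: Task 1 → Task 3 → Task 5 → Task 8.

43 hours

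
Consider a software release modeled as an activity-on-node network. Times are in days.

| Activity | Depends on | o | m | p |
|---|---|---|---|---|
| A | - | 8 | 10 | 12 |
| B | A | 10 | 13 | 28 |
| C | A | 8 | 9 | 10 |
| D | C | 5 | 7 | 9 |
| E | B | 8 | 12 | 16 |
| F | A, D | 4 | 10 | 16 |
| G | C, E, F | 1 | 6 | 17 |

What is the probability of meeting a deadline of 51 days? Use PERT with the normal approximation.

te_A = (8 + 4·10 + 12)/6 = 60/6 = 10; σ²_A = ((12−8)/6)² = 0.444
te_B = (10 + 4·13 + 28)/6 = 90/6 = 15; σ²_B = ((28−10)/6)² = 9.000
te_C = (8 + 4·9 + 10)/6 = 54/6 = 9; σ²_C = ((10−8)/6)² = 0.111
te_D = (5 + 4·7 + 9)/6 = 42/6 = 7; σ²_D = ((9−5)/6)² = 0.444
te_E = (8 + 4·12 + 16)/6 = 72/6 = 12; σ²_E = ((16−8)/6)² = 1.778
te_F = (4 + 4·10 + 16)/6 = 60/6 = 10; σ²_F = ((16−4)/6)² = 4.000
te_G = (1 + 4·6 + 17)/6 = 42/6 = 7; σ²_G = ((17−1)/6)² = 7.111

Forward pass:
ES_A = 0; EF_A = 10
ES_B = 10; EF_B = 10+15 = 25
ES_C = 10; EF_C = 10+9 = 19
ES_D = 19; EF_D = 19+7 = 26
ES_E = 25; EF_E = 25+12 = 37
ES_F = max(EF_A=10, EF_D=26) = 26; EF_F = 26+10 = 36
ES_G = max(EF_C=19, EF_E=37, EF_F=36) = 37; EF_G = 37+7 = 44
Expected project duration μ = 44 days. Critical path: A → B → E → G.

Variance along critical path = 0.444 + 9.000 + 1.778 + 7.111 = 18.333; σ = √18.333 = 4.282 days.
Z = (51 − 44) / 4.282 = 1.635
P(T ≤ 51) = Φ(1.635) ≈ 0.949

0.949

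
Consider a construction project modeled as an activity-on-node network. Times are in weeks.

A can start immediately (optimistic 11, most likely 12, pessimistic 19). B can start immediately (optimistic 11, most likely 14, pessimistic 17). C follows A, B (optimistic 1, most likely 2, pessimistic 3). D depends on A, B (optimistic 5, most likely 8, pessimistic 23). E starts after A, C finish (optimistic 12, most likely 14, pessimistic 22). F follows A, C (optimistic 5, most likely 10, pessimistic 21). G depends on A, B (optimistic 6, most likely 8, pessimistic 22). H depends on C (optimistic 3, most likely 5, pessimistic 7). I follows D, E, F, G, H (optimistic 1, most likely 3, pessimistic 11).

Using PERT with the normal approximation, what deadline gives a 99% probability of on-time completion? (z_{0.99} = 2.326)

41.0 weeks

te_A = (11 + 4·12 + 19)/6 = 78/6 = 13; σ²_A = ((19−11)/6)² = 1.778
te_B = (11 + 4·14 + 17)/6 = 84/6 = 14; σ²_B = ((17−11)/6)² = 1.000
te_C = (1 + 4·2 + 3)/6 = 12/6 = 2; σ²_C = ((3−1)/6)² = 0.111
te_D = (5 + 4·8 + 23)/6 = 60/6 = 10; σ²_D = ((23−5)/6)² = 9.000
te_E = (12 + 4·14 + 22)/6 = 90/6 = 15; σ²_E = ((22−12)/6)² = 2.778
te_F = (5 + 4·10 + 21)/6 = 66/6 = 11; σ²_F = ((21−5)/6)² = 7.111
te_G = (6 + 4·8 + 22)/6 = 60/6 = 10; σ²_G = ((22−6)/6)² = 7.111
te_H = (3 + 4·5 + 7)/6 = 30/6 = 5; σ²_H = ((7−3)/6)² = 0.444
te_I = (1 + 4·3 + 11)/6 = 24/6 = 4; σ²_I = ((11−1)/6)² = 2.778

Forward pass:
ES_A = 0; EF_A = 13
ES_B = 0; EF_B = 14
ES_C = max(EF_A=13, EF_B=14) = 14; EF_C = 14+2 = 16
ES_D = max(EF_A=13, EF_B=14) = 14; EF_D = 14+10 = 24
ES_E = max(EF_A=13, EF_C=16) = 16; EF_E = 16+15 = 31
ES_F = max(EF_A=13, EF_C=16) = 16; EF_F = 16+11 = 27
ES_G = max(EF_A=13, EF_B=14) = 14; EF_G = 14+10 = 24
ES_H = 16; EF_H = 16+5 = 21
ES_I = max(EF_D=24, EF_E=31, EF_F=27, EF_G=24, EF_H=21) = 31; EF_I = 31+4 = 35
Expected project duration μ = 35 weeks. Critical path: B → C → E → I.

Variance along critical path = 1.000 + 0.111 + 2.778 + 2.778 = 6.667; σ = 2.582 weeks.
D = μ + z·σ = 35 + 2.326·2.582 = 41.0 weeks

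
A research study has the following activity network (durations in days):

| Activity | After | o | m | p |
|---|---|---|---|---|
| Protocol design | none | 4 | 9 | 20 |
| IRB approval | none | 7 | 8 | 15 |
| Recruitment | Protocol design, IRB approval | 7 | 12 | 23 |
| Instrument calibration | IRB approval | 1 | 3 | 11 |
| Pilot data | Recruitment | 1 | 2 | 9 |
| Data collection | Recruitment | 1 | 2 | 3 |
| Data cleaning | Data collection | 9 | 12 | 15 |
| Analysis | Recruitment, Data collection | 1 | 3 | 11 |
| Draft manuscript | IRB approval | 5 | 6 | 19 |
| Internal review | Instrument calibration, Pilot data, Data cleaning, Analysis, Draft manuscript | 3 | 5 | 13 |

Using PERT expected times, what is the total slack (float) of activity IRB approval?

1 days

te_Protocol design = (4 + 4·9 + 20)/6 = 60/6 = 10
te_IRB approval = (7 + 4·8 + 15)/6 = 54/6 = 9
te_Recruitment = (7 + 4·12 + 23)/6 = 78/6 = 13
te_Instrument calibration = (1 + 4·3 + 11)/6 = 24/6 = 4
te_Pilot data = (1 + 4·2 + 9)/6 = 18/6 = 3
te_Data collection = (1 + 4·2 + 3)/6 = 12/6 = 2
te_Data cleaning = (9 + 4·12 + 15)/6 = 72/6 = 12
te_Analysis = (1 + 4·3 + 11)/6 = 24/6 = 4
te_Draft manuscript = (5 + 4·6 + 19)/6 = 48/6 = 8
te_Internal review = (3 + 4·5 + 13)/6 = 36/6 = 6

Forward pass:
ES_Protocol design = 0; EF_Protocol design = 10
ES_IRB approval = 0; EF_IRB approval = 9
ES_Recruitment = max(EF_Protocol design=10, EF_IRB approval=9) = 10; EF_Recruitment = 10+13 = 23
ES_Instrument calibration = 9; EF_Instrument calibration = 9+4 = 13
ES_Pilot data = 23; EF_Pilot data = 23+3 = 26
ES_Data collection = 23; EF_Data collection = 23+2 = 25
ES_Data cleaning = 25; EF_Data cleaning = 25+12 = 37
ES_Analysis = max(EF_Recruitment=23, EF_Data collection=25) = 25; EF_Analysis = 25+4 = 29
ES_Draft manuscript = 9; EF_Draft manuscript = 9+8 = 17
ES_Internal review = max(EF_Instrument calibration=13, EF_Pilot data=26, EF_Data cleaning=37, EF_Analysis=29, EF_Draft manuscript=17) = 37; EF_Internal review = 37+6 = 43
Expected project duration μ = 43 days. Critical path: Protocol design → Recruitment → Data collection → Data cleaning → Internal review.

Backward pass:
LF_Internal review = 43; LS_Internal review = 43−6 = 37
LF_Draft manuscript = LS_Internal review = 37; LS_Draft manuscript = 37−8 = 29
LF_Analysis = LS_Internal review = 37; LS_Analysis = 37−4 = 33
LF_Data cleaning = LS_Internal review = 37; LS_Data cleaning = 37−12 = 25
LF_Data collection = min(LS_Data cleaning=25, LS_Analysis=33) = 25; LS_Data collection = 25−2 = 23
LF_Pilot data = LS_Internal review = 37; LS_Pilot data = 37−3 = 34
LF_Instrument calibration = LS_Internal review = 37; LS_Instrument calibration = 37−4 = 33
LF_Recruitment = min(LS_Pilot data=34, LS_Data collection=23, LS_Analysis=33) = 23; LS_Recruitment = 23−13 = 10
LF_IRB approval = min(LS_Recruitment=10, LS_Instrument calibration=33, LS_Draft manuscript=29) = 10; LS_IRB approval = 10−9 = 1
LF_Protocol design = LS_Recruitment = 10; LS_Protocol design = 10−10 = 0
Slack_IRB approval = LS_IRB approval − ES_IRB approval = 1 − 0 = 1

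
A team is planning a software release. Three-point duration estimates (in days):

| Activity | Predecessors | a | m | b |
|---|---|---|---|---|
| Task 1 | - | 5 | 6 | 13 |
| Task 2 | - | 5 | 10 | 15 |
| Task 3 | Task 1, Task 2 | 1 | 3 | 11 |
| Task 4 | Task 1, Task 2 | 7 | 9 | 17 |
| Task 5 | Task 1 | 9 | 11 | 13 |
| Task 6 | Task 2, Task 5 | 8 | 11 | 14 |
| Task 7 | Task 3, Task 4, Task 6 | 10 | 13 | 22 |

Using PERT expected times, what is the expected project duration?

te_Task 1 = (5 + 4·6 + 13)/6 = 42/6 = 7
te_Task 2 = (5 + 4·10 + 15)/6 = 60/6 = 10
te_Task 3 = (1 + 4·3 + 11)/6 = 24/6 = 4
te_Task 4 = (7 + 4·9 + 17)/6 = 60/6 = 10
te_Task 5 = (9 + 4·11 + 13)/6 = 66/6 = 11
te_Task 6 = (8 + 4·11 + 14)/6 = 66/6 = 11
te_Task 7 = (10 + 4·13 + 22)/6 = 84/6 = 14

Forward pass:
ES_Task 1 = 0; EF_Task 1 = 7
ES_Task 2 = 0; EF_Task 2 = 10
ES_Task 3 = max(EF_Task 1=7, EF_Task 2=10) = 10; EF_Task 3 = 10+4 = 14
ES_Task 4 = max(EF_Task 1=7, EF_Task 2=10) = 10; EF_Task 4 = 10+10 = 20
ES_Task 5 = 7; EF_Task 5 = 7+11 = 18
ES_Task 6 = max(EF_Task 2=10, EF_Task 5=18) = 18; EF_Task 6 = 18+11 = 29
ES_Task 7 = max(EF_Task 3=14, EF_Task 4=20, EF_Task 6=29) = 29; EF_Task 7 = 29+14 = 43
Expected project duration μ = 43 days. Critical path: Task 1 → Task 5 → Task 6 → Task 7.

43 days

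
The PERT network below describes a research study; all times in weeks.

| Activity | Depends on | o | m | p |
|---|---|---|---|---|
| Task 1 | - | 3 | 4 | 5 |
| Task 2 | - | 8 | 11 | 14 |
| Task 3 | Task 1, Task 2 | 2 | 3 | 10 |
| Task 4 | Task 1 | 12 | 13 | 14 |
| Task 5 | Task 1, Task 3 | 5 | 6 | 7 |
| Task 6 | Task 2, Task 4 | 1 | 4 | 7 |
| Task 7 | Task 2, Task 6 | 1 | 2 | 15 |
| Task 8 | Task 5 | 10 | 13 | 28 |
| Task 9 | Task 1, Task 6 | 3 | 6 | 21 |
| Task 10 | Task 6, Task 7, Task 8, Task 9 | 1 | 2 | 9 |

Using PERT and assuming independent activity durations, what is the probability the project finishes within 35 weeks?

te_Task 1 = (3 + 4·4 + 5)/6 = 24/6 = 4; σ²_Task 1 = ((5−3)/6)² = 0.111
te_Task 2 = (8 + 4·11 + 14)/6 = 66/6 = 11; σ²_Task 2 = ((14−8)/6)² = 1.000
te_Task 3 = (2 + 4·3 + 10)/6 = 24/6 = 4; σ²_Task 3 = ((10−2)/6)² = 1.778
te_Task 4 = (12 + 4·13 + 14)/6 = 78/6 = 13; σ²_Task 4 = ((14−12)/6)² = 0.111
te_Task 5 = (5 + 4·6 + 7)/6 = 36/6 = 6; σ²_Task 5 = ((7−5)/6)² = 0.111
te_Task 6 = (1 + 4·4 + 7)/6 = 24/6 = 4; σ²_Task 6 = ((7−1)/6)² = 1.000
te_Task 7 = (1 + 4·2 + 15)/6 = 24/6 = 4; σ²_Task 7 = ((15−1)/6)² = 5.444
te_Task 8 = (10 + 4·13 + 28)/6 = 90/6 = 15; σ²_Task 8 = ((28−10)/6)² = 9.000
te_Task 9 = (3 + 4·6 + 21)/6 = 48/6 = 8; σ²_Task 9 = ((21−3)/6)² = 9.000
te_Task 10 = (1 + 4·2 + 9)/6 = 18/6 = 3; σ²_Task 10 = ((9−1)/6)² = 1.778

Forward pass:
ES_Task 1 = 0; EF_Task 1 = 4
ES_Task 2 = 0; EF_Task 2 = 11
ES_Task 3 = max(EF_Task 1=4, EF_Task 2=11) = 11; EF_Task 3 = 11+4 = 15
ES_Task 4 = 4; EF_Task 4 = 4+13 = 17
ES_Task 5 = max(EF_Task 1=4, EF_Task 3=15) = 15; EF_Task 5 = 15+6 = 21
ES_Task 6 = max(EF_Task 2=11, EF_Task 4=17) = 17; EF_Task 6 = 17+4 = 21
ES_Task 7 = max(EF_Task 2=11, EF_Task 6=21) = 21; EF_Task 7 = 21+4 = 25
ES_Task 8 = 21; EF_Task 8 = 21+15 = 36
ES_Task 9 = max(EF_Task 1=4, EF_Task 6=21) = 21; EF_Task 9 = 21+8 = 29
ES_Task 10 = max(EF_Task 6=21, EF_Task 7=25, EF_Task 8=36, EF_Task 9=29) = 36; EF_Task 10 = 36+3 = 39
Expected project duration μ = 39 weeks. Critical path: Task 2 → Task 3 → Task 5 → Task 8 → Task 10.

Variance along critical path = 1.000 + 1.778 + 0.111 + 9.000 + 1.778 = 13.667; σ = √13.667 = 3.697 weeks.
Z = (35 − 39) / 3.697 = -1.082
P(T ≤ 35) = Φ(-1.082) ≈ 0.140

0.140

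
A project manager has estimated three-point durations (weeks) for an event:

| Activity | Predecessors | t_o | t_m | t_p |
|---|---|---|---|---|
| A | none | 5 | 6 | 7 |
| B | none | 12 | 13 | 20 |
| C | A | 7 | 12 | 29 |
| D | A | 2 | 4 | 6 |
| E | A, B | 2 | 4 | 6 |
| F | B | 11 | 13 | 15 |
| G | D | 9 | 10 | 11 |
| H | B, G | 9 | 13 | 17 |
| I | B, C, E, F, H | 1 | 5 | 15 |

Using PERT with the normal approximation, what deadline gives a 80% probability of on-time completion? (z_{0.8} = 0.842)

41.4 weeks

te_A = (5 + 4·6 + 7)/6 = 36/6 = 6; σ²_A = ((7−5)/6)² = 0.111
te_B = (12 + 4·13 + 20)/6 = 84/6 = 14; σ²_B = ((20−12)/6)² = 1.778
te_C = (7 + 4·12 + 29)/6 = 84/6 = 14; σ²_C = ((29−7)/6)² = 13.444
te_D = (2 + 4·4 + 6)/6 = 24/6 = 4; σ²_D = ((6−2)/6)² = 0.444
te_E = (2 + 4·4 + 6)/6 = 24/6 = 4; σ²_E = ((6−2)/6)² = 0.444
te_F = (11 + 4·13 + 15)/6 = 78/6 = 13; σ²_F = ((15−11)/6)² = 0.444
te_G = (9 + 4·10 + 11)/6 = 60/6 = 10; σ²_G = ((11−9)/6)² = 0.111
te_H = (9 + 4·13 + 17)/6 = 78/6 = 13; σ²_H = ((17−9)/6)² = 1.778
te_I = (1 + 4·5 + 15)/6 = 36/6 = 6; σ²_I = ((15−1)/6)² = 5.444

Forward pass:
ES_A = 0; EF_A = 6
ES_B = 0; EF_B = 14
ES_C = 6; EF_C = 6+14 = 20
ES_D = 6; EF_D = 6+4 = 10
ES_E = max(EF_A=6, EF_B=14) = 14; EF_E = 14+4 = 18
ES_F = 14; EF_F = 14+13 = 27
ES_G = 10; EF_G = 10+10 = 20
ES_H = max(EF_B=14, EF_G=20) = 20; EF_H = 20+13 = 33
ES_I = max(EF_B=14, EF_C=20, EF_E=18, EF_F=27, EF_H=33) = 33; EF_I = 33+6 = 39
Expected project duration μ = 39 weeks. Critical path: A → D → G → H → I.

Variance along critical path = 0.111 + 0.444 + 0.111 + 1.778 + 5.444 = 7.889; σ = 2.809 weeks.
D = μ + z·σ = 39 + 0.842·2.809 = 41.4 weeks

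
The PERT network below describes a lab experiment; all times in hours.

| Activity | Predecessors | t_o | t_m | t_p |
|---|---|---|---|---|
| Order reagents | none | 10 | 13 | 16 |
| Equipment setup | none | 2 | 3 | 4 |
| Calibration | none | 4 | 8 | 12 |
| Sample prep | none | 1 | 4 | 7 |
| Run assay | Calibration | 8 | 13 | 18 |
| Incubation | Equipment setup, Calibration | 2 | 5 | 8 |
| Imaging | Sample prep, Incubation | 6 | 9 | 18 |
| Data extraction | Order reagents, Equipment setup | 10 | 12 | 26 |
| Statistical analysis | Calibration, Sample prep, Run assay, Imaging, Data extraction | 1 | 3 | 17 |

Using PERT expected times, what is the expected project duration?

32 hours

te_Order reagents = (10 + 4·13 + 16)/6 = 78/6 = 13
te_Equipment setup = (2 + 4·3 + 4)/6 = 18/6 = 3
te_Calibration = (4 + 4·8 + 12)/6 = 48/6 = 8
te_Sample prep = (1 + 4·4 + 7)/6 = 24/6 = 4
te_Run assay = (8 + 4·13 + 18)/6 = 78/6 = 13
te_Incubation = (2 + 4·5 + 8)/6 = 30/6 = 5
te_Imaging = (6 + 4·9 + 18)/6 = 60/6 = 10
te_Data extraction = (10 + 4·12 + 26)/6 = 84/6 = 14
te_Statistical analysis = (1 + 4·3 + 17)/6 = 30/6 = 5

Forward pass:
ES_Order reagents = 0; EF_Order reagents = 13
ES_Equipment setup = 0; EF_Equipment setup = 3
ES_Calibration = 0; EF_Calibration = 8
ES_Sample prep = 0; EF_Sample prep = 4
ES_Run assay = 8; EF_Run assay = 8+13 = 21
ES_Incubation = max(EF_Equipment setup=3, EF_Calibration=8) = 8; EF_Incubation = 8+5 = 13
ES_Imaging = max(EF_Sample prep=4, EF_Incubation=13) = 13; EF_Imaging = 13+10 = 23
ES_Data extraction = max(EF_Order reagents=13, EF_Equipment setup=3) = 13; EF_Data extraction = 13+14 = 27
ES_Statistical analysis = max(EF_Calibration=8, EF_Sample prep=4, EF_Run assay=21, EF_Imaging=23, EF_Data extraction=27) = 27; EF_Statistical analysis = 27+5 = 32
Expected project duration μ = 32 hours. Critical path: Order reagents → Data extraction → Statistical analysis.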